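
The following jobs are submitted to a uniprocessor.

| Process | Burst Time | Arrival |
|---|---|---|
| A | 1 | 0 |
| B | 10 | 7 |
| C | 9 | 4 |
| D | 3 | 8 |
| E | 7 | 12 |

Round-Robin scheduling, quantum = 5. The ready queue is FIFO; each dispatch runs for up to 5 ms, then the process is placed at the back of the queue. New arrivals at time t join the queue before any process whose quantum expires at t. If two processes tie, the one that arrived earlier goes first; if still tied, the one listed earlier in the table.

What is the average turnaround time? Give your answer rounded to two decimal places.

14.40

Gantt: | A 0-1 | idle 1-4 | C 4-9 | B 9-14 | D 14-17 | C 17-21 | E 21-26 | B 26-31 | E 31-33 |
Completion: A=1  B=31  C=21  D=17  E=33
Turnaround (C−A): A=1  B=24  C=17  D=9  E=21
Turnaround times: A=1, B=24, C=17, D=9, E=21
Average turnaround = (1+24+17+9+21) / 5 = 72/5 = 14.40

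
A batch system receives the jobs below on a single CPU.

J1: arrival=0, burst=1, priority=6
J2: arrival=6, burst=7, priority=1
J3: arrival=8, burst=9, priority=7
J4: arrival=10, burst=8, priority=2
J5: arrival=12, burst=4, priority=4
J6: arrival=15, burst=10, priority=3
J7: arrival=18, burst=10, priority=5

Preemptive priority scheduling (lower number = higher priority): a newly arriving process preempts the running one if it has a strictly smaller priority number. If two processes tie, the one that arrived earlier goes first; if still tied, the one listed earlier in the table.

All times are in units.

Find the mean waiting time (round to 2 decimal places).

11.71

Gantt: | J1 0-1 | idle 1-6 | J2 6-13 | J4 13-21 | J6 21-31 | J5 31-35 | J7 35-45 | J3 45-54 |
Completion: J1=1  J2=13  J3=54  J4=21  J5=35  J6=31  J7=45
Turnaround (C−A): J1=1  J2=7  J3=46  J4=11  J5=23  J6=16  J7=27
Waiting times: J1=0, J2=0, J3=37, J4=3, J5=19, J6=6, J7=17
Average waiting = (0+0+37+3+19+6+17) / 7 = 82/7 = 11.71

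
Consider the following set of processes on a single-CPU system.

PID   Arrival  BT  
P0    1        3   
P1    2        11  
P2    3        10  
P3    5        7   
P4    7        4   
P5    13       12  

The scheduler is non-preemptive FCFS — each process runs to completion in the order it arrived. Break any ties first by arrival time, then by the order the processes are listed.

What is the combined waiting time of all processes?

82

Gantt: | idle 0-1 | P0 1-4 | P1 4-15 | P2 15-25 | P3 25-32 | P4 32-36 | P5 36-48 |
Completion: P0=4  P1=15  P2=25  P3=32  P4=36  P5=48
Waiting = turnaround − burst: P0=0, P1=2, P2=12, P3=20, P4=25, P5=23
Total waiting = 0 + 2 + 12 + 20 + 25 + 23 = 82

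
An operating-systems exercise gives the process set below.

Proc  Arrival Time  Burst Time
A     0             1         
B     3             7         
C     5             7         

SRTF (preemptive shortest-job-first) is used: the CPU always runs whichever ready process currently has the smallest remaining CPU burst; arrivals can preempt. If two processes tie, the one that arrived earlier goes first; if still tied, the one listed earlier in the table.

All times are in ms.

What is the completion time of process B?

Gantt: | A 0-1 | idle 1-3 | B 3-10 | C 10-17 |
Completion: A=1  B=10  C=17

10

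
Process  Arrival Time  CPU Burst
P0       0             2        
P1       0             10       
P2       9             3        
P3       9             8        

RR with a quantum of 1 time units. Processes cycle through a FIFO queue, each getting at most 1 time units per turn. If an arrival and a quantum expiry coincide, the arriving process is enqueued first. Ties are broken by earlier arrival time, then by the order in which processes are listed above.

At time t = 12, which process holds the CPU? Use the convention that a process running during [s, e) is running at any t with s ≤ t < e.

P2

Timeline: | P0 0-1 | P1 1-2 | P0 2-3 | P1 3-9 | P2 9-10 | P3 10-11 | P1 11-12 | P2 12-13 | P3 13-14 | P1 14-15 | P2 15-16 | P3 16-17 | P1 17-18 | P3 18-23 |
Completion: P0=3  P1=18  P2=16  P3=23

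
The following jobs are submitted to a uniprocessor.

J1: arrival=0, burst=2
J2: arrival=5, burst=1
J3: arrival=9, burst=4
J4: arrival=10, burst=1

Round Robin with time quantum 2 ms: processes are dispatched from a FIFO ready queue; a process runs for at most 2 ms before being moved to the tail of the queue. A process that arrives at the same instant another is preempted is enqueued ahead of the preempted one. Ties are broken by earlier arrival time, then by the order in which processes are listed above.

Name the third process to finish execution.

J4

Schedule: | J1 0-2 | idle 2-5 | J2 5-6 | idle 6-9 | J3 9-11 | J4 11-12 | J3 12-14 |
Completion: J1=2  J2=6  J3=14  J4=12
Finish order: J1 → J2 → J4 → J3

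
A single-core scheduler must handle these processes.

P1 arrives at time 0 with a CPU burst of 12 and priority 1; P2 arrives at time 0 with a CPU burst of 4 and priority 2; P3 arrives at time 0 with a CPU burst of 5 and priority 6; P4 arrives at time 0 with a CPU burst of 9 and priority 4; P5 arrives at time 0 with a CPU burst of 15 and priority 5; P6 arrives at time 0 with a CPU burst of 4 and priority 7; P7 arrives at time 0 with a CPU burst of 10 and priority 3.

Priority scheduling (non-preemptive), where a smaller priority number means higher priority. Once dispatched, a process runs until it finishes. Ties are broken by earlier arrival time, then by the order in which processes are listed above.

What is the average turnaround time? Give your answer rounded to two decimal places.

Timeline: | P1 0-12 | P2 12-16 | P7 16-26 | P4 26-35 | P5 35-50 | P3 50-55 | P6 55-59 |
Completion: P1=12  P2=16  P3=55  P4=35  P5=50  P6=59  P7=26
Turnaround (C−A): P1=12  P2=16  P3=55  P4=35  P5=50  P6=59  P7=26
Turnaround times: P1=12, P2=16, P3=55, P4=35, P5=50, P6=59, P7=26
Average turnaround = (12+16+55+35+50+59+26) / 7 = 253/7 = 36.14

36.14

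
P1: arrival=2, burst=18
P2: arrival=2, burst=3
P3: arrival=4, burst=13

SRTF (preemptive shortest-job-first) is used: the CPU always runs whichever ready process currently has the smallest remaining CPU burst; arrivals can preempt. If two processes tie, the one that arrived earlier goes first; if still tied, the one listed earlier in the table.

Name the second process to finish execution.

P3

Gantt: | idle 0-2 | P2 2-5 | P3 5-18 | P1 18-36 |
Completion: P1=36  P2=5  P3=18
Turnaround (C−A): P1=34  P2=3  P3=14
Finish order: P2 → P3 → P1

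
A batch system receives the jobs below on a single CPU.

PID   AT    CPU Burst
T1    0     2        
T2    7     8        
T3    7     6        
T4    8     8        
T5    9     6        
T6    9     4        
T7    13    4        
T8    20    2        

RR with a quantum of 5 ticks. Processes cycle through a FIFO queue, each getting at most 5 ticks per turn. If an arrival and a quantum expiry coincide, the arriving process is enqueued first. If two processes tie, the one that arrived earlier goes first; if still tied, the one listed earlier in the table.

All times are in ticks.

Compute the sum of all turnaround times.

Schedule: | T1 0-2 | idle 2-7 | T2 7-12 | T3 12-17 | T4 17-22 | T5 22-27 | T6 27-31 | T2 31-34 | T7 34-38 | T3 38-39 | T8 39-41 | T4 41-44 | T5 44-45 |
Completion: T1=2  T2=34  T3=39  T4=44  T5=45  T6=31  T7=38  T8=41
Turnaround (C−A): T1=2  T2=27  T3=32  T4=36  T5=36  T6=22  T7=25  T8=21
Turnaround = completion − arrival: T1=2, T2=27, T3=32, T4=36, T5=36, T6=22, T7=25, T8=21
Total turnaround = 2 + 27 + 32 + 36 + 36 + 22 + 25 + 21 = 201

201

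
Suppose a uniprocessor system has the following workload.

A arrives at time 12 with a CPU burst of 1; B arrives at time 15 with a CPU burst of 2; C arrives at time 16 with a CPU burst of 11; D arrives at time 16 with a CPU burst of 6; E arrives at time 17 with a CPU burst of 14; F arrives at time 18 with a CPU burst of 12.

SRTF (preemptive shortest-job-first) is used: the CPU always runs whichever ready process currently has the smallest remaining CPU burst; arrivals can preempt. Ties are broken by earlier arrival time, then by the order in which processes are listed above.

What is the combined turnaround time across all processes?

Schedule: | idle 0-12 | A 12-13 | idle 13-15 | B 15-17 | D 17-23 | C 23-34 | F 34-46 | E 46-60 |
Completion: A=13  B=17  C=34  D=23  E=60  F=46
Turnaround (C−A): A=1  B=2  C=18  D=7  E=43  F=28
Turnaround = completion − arrival: A=1, B=2, C=18, D=7, E=43, F=28
Total turnaround = 1 + 2 + 18 + 7 + 43 + 28 = 99

99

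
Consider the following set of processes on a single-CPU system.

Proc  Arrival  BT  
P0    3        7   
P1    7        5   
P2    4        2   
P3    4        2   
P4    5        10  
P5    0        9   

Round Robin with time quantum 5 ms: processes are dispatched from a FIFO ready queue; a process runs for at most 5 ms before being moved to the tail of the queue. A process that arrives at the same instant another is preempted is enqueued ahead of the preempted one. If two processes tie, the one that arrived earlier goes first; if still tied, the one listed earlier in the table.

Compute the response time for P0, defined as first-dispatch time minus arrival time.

2

Schedule: | P5 0-5 | P0 5-10 | P2 10-12 | P3 12-14 | P4 14-19 | P5 19-23 | P1 23-28 | P0 28-30 | P4 30-35 |
Completion: P0=30  P1=28  P2=12  P3=14  P4=35  P5=23
Turnaround (C−A): P0=27  P1=21  P2=8  P3=10  P4=30  P5=23
Response(P0) = first start − arrival = 5 − 3 = 2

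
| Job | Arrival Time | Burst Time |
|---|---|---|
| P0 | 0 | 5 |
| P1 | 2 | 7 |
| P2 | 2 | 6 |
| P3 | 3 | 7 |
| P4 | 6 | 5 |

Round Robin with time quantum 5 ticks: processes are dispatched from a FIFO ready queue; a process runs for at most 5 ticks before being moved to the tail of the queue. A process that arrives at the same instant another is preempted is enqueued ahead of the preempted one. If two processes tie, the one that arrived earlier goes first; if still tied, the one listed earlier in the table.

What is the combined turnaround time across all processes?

102

Schedule: | P0 0-5 | P1 5-10 | P2 10-15 | P3 15-20 | P4 20-25 | P1 25-27 | P2 27-28 | P3 28-30 |
Completion: P0=5  P1=27  P2=28  P3=30  P4=25
Turnaround = completion − arrival: P0=5, P1=25, P2=26, P3=27, P4=19
Total turnaround = 5 + 25 + 26 + 27 + 19 = 102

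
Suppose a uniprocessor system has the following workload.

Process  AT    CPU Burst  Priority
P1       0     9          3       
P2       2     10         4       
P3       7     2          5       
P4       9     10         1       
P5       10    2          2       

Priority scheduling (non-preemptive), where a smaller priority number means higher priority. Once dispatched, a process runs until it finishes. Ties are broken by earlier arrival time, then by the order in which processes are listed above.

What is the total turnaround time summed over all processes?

85

Timeline: | P1 0-9 | P4 9-19 | P5 19-21 | P2 21-31 | P3 31-33 |
Completion: P1=9  P2=31  P3=33  P4=19  P5=21
Turnaround (C−A): P1=9  P2=29  P3=26  P4=10  P5=11
Turnaround = completion − arrival: P1=9, P2=29, P3=26, P4=10, P5=11
Total turnaround = 9 + 29 + 26 + 10 + 11 = 85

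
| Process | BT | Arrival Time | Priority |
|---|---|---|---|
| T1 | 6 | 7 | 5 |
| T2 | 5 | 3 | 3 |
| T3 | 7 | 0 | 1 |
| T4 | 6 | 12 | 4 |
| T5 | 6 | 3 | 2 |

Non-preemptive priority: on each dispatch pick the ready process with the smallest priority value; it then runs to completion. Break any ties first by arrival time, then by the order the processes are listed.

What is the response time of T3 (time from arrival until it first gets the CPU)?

0

Gantt: | T3 0-7 | T5 7-13 | T2 13-18 | T4 18-24 | T1 24-30 |
Completion: T1=30  T2=18  T3=7  T4=24  T5=13
Response(T3) = first start − arrival = 0 − 0 = 0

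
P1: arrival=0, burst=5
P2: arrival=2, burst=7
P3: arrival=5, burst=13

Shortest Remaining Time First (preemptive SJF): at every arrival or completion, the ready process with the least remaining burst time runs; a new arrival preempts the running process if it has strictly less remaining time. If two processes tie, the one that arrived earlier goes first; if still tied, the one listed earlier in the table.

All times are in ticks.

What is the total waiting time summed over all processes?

Schedule: | P1 0-5 | P2 5-12 | P3 12-25 |
Completion: P1=5  P2=12  P3=25
Turnaround (C−A): P1=5  P2=10  P3=20
Waiting = turnaround − burst: P1=0, P2=3, P3=7
Total waiting = 0 + 3 + 7 = 10

10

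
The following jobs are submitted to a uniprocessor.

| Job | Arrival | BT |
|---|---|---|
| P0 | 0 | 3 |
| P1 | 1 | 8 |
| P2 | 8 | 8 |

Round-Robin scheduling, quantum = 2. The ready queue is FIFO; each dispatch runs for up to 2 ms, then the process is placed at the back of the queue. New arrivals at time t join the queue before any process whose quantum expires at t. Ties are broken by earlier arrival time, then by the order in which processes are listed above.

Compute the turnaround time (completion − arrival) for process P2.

Gantt: | P0 0-2 | P1 2-4 | P0 4-5 | P1 5-9 | P2 9-11 | P1 11-13 | P2 13-19 |
Completion: P0=5  P1=13  P2=19
Turnaround(P2) = completion − arrival = 19 − 8 = 11

11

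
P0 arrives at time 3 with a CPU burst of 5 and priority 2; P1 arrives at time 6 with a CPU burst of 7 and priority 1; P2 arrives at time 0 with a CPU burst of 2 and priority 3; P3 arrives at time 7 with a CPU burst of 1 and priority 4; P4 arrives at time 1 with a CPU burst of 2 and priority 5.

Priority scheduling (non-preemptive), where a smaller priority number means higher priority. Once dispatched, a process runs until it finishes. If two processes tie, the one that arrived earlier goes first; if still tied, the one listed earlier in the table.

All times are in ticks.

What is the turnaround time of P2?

2

Schedule: | P2 0-2 | P4 2-4 | P0 4-9 | P1 9-16 | P3 16-17 |
Completion: P0=9  P1=16  P2=2  P3=17  P4=4
Turnaround(P2) = completion − arrival = 2 − 0 = 2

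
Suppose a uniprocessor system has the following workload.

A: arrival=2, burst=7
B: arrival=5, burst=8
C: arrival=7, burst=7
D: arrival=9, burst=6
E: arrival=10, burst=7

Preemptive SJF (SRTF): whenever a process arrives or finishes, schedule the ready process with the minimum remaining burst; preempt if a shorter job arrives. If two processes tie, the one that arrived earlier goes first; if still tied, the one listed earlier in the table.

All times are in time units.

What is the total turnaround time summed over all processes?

Timeline: | idle 0-2 | A 2-9 | D 9-15 | C 15-22 | E 22-29 | B 29-37 |
Completion: A=9  B=37  C=22  D=15  E=29
Turnaround (C−A): A=7  B=32  C=15  D=6  E=19
Turnaround = completion − arrival: A=7, B=32, C=15, D=6, E=19
Total turnaround = 7 + 32 + 15 + 6 + 19 = 79

79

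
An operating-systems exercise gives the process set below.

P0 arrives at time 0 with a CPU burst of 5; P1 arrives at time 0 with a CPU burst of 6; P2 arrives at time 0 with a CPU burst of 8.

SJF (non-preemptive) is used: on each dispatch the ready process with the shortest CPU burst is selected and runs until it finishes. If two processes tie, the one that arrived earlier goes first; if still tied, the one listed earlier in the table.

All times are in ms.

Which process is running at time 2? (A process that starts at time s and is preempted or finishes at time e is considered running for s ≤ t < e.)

Timeline: | P0 0-5 | P1 5-11 | P2 11-19 |
Completion: P0=5  P1=11  P2=19
Turnaround (C−A): P0=5  P1=11  P2=19

P0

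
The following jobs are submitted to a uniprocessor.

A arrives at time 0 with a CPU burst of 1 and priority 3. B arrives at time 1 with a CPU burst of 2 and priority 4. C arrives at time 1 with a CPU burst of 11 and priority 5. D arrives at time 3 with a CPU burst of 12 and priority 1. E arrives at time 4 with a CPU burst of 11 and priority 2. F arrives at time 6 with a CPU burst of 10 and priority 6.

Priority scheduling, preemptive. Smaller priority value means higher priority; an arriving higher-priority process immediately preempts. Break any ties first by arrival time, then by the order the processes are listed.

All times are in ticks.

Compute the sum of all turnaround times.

Schedule: | A 0-1 | B 1-3 | D 3-15 | E 15-26 | C 26-37 | F 37-47 |
Completion: A=1  B=3  C=37  D=15  E=26  F=47
Turnaround = completion − arrival: A=1, B=2, C=36, D=12, E=22, F=41
Total turnaround = 1 + 2 + 36 + 12 + 22 + 41 = 114

114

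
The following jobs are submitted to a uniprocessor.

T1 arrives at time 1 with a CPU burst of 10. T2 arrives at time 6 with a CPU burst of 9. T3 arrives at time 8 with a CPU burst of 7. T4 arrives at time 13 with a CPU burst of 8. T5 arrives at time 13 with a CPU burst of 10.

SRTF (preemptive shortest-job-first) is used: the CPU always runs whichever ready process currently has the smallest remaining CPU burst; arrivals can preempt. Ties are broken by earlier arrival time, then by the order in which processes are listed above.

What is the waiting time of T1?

Timeline: | idle 0-1 | T1 1-11 | T3 11-18 | T4 18-26 | T2 26-35 | T5 35-45 |
Completion: T1=11  T2=35  T3=18  T4=26  T5=45
Turnaround (C−A): T1=10  T2=29  T3=10  T4=13  T5=32
Waiting(T1) = turnaround − burst = 10 − 10 = 0

0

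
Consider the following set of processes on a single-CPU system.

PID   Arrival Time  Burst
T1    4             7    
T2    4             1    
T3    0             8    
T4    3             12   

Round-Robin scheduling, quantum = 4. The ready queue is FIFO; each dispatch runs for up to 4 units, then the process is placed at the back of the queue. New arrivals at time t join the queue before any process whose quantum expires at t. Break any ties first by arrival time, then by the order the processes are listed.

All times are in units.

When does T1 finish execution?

Schedule: | T3 0-4 | T4 4-8 | T1 8-12 | T2 12-13 | T3 13-17 | T4 17-21 | T1 21-24 | T4 24-28 |
Completion: T1=24  T2=13  T3=17  T4=28
Turnaround (C−A): T1=20  T2=9  T3=17  T4=25

24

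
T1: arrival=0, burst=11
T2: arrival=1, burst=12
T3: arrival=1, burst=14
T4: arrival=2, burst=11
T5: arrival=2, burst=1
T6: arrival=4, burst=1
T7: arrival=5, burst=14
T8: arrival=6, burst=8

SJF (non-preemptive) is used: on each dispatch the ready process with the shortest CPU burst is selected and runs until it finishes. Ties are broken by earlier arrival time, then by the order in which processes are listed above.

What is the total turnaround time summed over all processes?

242

Timeline: | T1 0-11 | T5 11-12 | T6 12-13 | T8 13-21 | T4 21-32 | T2 32-44 | T3 44-58 | T7 58-72 |
Completion: T1=11  T2=44  T3=58  T4=32  T5=12  T6=13  T7=72  T8=21
Turnaround (C−A): T1=11  T2=43  T3=57  T4=30  T5=10  T6=9  T7=67  T8=15
Turnaround = completion − arrival: T1=11, T2=43, T3=57, T4=30, T5=10, T6=9, T7=67, T8=15
Total turnaround = 11 + 43 + 57 + 30 + 10 + 9 + 67 + 15 = 242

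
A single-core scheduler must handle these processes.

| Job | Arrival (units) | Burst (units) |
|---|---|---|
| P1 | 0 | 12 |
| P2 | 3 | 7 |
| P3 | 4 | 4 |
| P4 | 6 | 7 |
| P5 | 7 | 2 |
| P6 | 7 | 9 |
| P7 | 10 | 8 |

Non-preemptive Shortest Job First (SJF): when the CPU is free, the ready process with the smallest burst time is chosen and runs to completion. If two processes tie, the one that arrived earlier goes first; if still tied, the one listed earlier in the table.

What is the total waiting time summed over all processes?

Gantt: | P1 0-12 | P5 12-14 | P3 14-18 | P2 18-25 | P4 25-32 | P7 32-40 | P6 40-49 |
Completion: P1=12  P2=25  P3=18  P4=32  P5=14  P6=49  P7=40
Waiting = turnaround − burst: P1=0, P2=15, P3=10, P4=19, P5=5, P6=33, P7=22
Total waiting = 0 + 15 + 10 + 19 + 5 + 33 + 22 = 104

104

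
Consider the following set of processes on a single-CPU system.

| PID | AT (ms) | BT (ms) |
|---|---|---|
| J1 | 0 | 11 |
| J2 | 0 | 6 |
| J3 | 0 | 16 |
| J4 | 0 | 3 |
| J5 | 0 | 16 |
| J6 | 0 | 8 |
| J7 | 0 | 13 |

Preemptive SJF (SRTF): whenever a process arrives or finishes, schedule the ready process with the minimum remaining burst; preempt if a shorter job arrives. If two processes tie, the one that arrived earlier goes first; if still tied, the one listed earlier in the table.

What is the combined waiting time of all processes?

Timeline: | J4 0-3 | J2 3-9 | J6 9-17 | J1 17-28 | J7 28-41 | J3 41-57 | J5 57-73 |
Completion: J1=28  J2=9  J3=57  J4=3  J5=73  J6=17  J7=41
Turnaround (C−A): J1=28  J2=9  J3=57  J4=3  J5=73  J6=17  J7=41
Waiting = turnaround − burst: J1=17, J2=3, J3=41, J4=0, J5=57, J6=9, J7=28
Total waiting = 17 + 3 + 41 + 0 + 57 + 9 + 28 = 155

155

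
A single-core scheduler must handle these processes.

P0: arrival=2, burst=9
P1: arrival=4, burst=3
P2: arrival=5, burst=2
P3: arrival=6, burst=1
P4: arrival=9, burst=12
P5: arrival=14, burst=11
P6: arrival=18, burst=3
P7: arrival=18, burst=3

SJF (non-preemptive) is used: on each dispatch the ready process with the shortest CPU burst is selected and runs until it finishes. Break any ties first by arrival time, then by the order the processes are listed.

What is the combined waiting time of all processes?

73

Schedule: | idle 0-2 | P0 2-11 | P3 11-12 | P2 12-14 | P1 14-17 | P5 17-28 | P6 28-31 | P7 31-34 | P4 34-46 |
Completion: P0=11  P1=17  P2=14  P3=12  P4=46  P5=28  P6=31  P7=34
Turnaround (C−A): P0=9  P1=13  P2=9  P3=6  P4=37  P5=14  P6=13  P7=16
Waiting = turnaround − burst: P0=0, P1=10, P2=7, P3=5, P4=25, P5=3, P6=10, P7=13
Total waiting = 0 + 10 + 7 + 5 + 25 + 3 + 10 + 13 = 73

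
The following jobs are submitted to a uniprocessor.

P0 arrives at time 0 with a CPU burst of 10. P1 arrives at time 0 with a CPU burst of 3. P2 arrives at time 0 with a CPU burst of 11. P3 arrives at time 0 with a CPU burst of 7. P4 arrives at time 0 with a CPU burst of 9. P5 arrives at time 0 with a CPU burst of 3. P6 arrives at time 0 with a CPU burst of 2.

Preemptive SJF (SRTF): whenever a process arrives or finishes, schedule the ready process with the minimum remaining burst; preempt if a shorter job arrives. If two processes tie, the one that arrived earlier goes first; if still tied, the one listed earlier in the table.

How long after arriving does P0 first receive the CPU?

24

Gantt: | P6 0-2 | P1 2-5 | P5 5-8 | P3 8-15 | P4 15-24 | P0 24-34 | P2 34-45 |
Completion: P0=34  P1=5  P2=45  P3=15  P4=24  P5=8  P6=2
Response(P0) = first start − arrival = 24 − 0 = 24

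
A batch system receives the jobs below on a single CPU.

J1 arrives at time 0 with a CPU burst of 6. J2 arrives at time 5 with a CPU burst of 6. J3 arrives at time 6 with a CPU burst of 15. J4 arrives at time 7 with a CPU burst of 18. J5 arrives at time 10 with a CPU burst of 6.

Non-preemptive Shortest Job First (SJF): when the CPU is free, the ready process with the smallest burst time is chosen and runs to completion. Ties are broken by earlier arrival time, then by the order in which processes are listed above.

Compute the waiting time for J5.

Gantt: | J1 0-6 | J2 6-12 | J5 12-18 | J3 18-33 | J4 33-51 |
Completion: J1=6  J2=12  J3=33  J4=51  J5=18
Waiting(J5) = turnaround − burst = 8 − 6 = 2

2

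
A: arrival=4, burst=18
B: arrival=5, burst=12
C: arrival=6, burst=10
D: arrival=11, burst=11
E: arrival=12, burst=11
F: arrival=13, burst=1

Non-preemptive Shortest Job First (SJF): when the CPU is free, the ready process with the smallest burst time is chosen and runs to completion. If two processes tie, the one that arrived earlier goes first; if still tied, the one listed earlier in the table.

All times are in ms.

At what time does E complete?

55

Schedule: | idle 0-4 | A 4-22 | F 22-23 | C 23-33 | D 33-44 | E 44-55 | B 55-67 |
Completion: A=22  B=67  C=33  D=44  E=55  F=23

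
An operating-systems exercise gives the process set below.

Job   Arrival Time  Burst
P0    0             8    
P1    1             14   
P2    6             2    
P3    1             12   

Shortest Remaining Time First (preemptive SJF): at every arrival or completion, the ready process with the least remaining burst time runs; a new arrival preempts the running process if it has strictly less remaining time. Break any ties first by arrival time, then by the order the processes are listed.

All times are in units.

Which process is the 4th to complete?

Timeline: | P0 0-8 | P2 8-10 | P3 10-22 | P1 22-36 |
Completion: P0=8  P1=36  P2=10  P3=22
Turnaround (C−A): P0=8  P1=35  P2=4  P3=21
Finish order: P0 → P2 → P3 → P1

P1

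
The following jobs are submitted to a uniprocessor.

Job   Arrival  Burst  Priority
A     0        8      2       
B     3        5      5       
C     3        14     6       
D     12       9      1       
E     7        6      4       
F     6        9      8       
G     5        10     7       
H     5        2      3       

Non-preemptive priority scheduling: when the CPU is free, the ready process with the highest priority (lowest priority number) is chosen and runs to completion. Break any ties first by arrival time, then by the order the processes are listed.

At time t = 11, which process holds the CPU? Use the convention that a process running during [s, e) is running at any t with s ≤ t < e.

Timeline: | A 0-8 | H 8-10 | E 10-16 | D 16-25 | B 25-30 | C 30-44 | G 44-54 | F 54-63 |
Completion: A=8  B=30  C=44  D=25  E=16  F=63  G=54  H=10
Turnaround (C−A): A=8  B=27  C=41  D=13  E=9  F=57  G=49  H=5

E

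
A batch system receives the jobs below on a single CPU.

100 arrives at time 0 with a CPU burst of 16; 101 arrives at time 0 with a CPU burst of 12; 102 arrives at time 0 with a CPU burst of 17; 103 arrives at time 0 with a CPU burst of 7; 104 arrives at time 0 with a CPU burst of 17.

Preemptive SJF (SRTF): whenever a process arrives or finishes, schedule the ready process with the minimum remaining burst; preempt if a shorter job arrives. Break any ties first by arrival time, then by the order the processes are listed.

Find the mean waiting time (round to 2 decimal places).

22.60

Schedule: | 103 0-7 | 101 7-19 | 100 19-35 | 102 35-52 | 104 52-69 |
Completion: 100=35  101=19  102=52  103=7  104=69
Waiting times: 100=19, 101=7, 102=35, 103=0, 104=52
Average waiting = (19+7+35+0+52) / 5 = 113/5 = 22.60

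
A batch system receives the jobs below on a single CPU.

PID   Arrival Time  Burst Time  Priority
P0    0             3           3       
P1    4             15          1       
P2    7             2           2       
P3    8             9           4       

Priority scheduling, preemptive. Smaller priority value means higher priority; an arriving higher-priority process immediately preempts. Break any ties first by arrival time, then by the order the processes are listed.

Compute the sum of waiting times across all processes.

25

Gantt: | P0 0-3 | idle 3-4 | P1 4-19 | P2 19-21 | P3 21-30 |
Completion: P0=3  P1=19  P2=21  P3=30
Turnaround (C−A): P0=3  P1=15  P2=14  P3=22
Waiting = turnaround − burst: P0=0, P1=0, P2=12, P3=13
Total waiting = 0 + 0 + 12 + 13 = 25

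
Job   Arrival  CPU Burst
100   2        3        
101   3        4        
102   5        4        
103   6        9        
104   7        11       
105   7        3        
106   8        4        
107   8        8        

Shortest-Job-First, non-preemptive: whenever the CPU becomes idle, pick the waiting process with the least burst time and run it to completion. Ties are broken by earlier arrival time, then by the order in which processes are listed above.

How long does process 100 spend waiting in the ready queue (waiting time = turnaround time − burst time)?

Schedule: | idle 0-2 | 100 2-5 | 101 5-9 | 105 9-12 | 102 12-16 | 106 16-20 | 107 20-28 | 103 28-37 | 104 37-48 |
Completion: 100=5  101=9  102=16  103=37  104=48  105=12  106=20  107=28
Waiting(100) = turnaround − burst = 3 − 3 = 0

0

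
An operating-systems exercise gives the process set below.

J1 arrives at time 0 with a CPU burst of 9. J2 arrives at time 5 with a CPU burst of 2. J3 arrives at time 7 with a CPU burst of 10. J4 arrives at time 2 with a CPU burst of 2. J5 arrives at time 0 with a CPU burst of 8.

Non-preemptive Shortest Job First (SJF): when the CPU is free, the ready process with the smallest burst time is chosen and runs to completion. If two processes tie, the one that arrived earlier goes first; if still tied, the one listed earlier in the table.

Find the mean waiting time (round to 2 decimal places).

7.40

Gantt: | J5 0-8 | J4 8-10 | J2 10-12 | J1 12-21 | J3 21-31 |
Completion: J1=21  J2=12  J3=31  J4=10  J5=8
Waiting times: J1=12, J2=5, J3=14, J4=6, J5=0
Average waiting = (12+5+14+6+0) / 5 = 37/5 = 7.40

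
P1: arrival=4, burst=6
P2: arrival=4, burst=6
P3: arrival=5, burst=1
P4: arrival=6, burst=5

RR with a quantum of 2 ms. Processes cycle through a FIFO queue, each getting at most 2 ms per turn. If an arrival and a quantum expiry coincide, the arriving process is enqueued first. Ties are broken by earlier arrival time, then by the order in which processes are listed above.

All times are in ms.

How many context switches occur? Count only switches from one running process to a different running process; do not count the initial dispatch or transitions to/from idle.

9

Schedule: | idle 0-4 | P1 4-6 | P2 6-8 | P3 8-9 | P4 9-11 | P1 11-13 | P2 13-15 | P4 15-17 | P1 17-19 | P2 19-21 | P4 21-22 |
Completion: P1=19  P2=21  P3=9  P4=22
Turnaround (C−A): P1=15  P2=17  P3=4  P4=16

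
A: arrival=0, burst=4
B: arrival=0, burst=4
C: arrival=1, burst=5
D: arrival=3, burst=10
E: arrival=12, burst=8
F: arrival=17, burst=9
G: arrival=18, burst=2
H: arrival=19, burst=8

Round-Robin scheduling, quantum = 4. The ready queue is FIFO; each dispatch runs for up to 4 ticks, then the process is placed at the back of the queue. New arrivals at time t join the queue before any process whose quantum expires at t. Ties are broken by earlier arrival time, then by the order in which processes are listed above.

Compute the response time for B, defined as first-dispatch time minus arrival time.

Schedule: | A 0-4 | B 4-8 | C 8-12 | D 12-16 | E 16-20 | C 20-21 | D 21-25 | F 25-29 | G 29-31 | H 31-35 | E 35-39 | D 39-41 | F 41-45 | H 45-49 | F 49-50 |
Completion: A=4  B=8  C=21  D=41  E=39  F=50  G=31  H=49
Turnaround (C−A): A=4  B=8  C=20  D=38  E=27  F=33  G=13  H=30
Response(B) = first start − arrival = 4 − 0 = 4

4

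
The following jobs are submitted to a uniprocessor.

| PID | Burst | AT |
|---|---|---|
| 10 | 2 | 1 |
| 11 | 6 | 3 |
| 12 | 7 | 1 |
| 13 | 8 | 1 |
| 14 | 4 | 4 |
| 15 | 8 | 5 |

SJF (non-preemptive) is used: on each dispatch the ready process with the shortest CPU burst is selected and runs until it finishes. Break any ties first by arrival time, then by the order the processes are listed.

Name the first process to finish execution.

10

Gantt: | idle 0-1 | 10 1-3 | 11 3-9 | 14 9-13 | 12 13-20 | 13 20-28 | 15 28-36 |
Completion: 10=3  11=9  12=20  13=28  14=13  15=36
Finish order: 10 → 11 → 14 → 12 → 13 → 15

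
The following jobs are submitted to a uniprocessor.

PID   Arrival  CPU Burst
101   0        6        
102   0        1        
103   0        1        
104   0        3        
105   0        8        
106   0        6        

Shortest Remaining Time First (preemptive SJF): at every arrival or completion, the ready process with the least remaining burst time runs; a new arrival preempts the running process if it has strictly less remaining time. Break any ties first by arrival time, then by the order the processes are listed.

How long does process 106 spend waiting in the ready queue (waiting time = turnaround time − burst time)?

11

Schedule: | 102 0-1 | 103 1-2 | 104 2-5 | 101 5-11 | 106 11-17 | 105 17-25 |
Completion: 101=11  102=1  103=2  104=5  105=25  106=17
Turnaround (C−A): 101=11  102=1  103=2  104=5  105=25  106=17
Waiting(106) = turnaround − burst = 17 − 6 = 11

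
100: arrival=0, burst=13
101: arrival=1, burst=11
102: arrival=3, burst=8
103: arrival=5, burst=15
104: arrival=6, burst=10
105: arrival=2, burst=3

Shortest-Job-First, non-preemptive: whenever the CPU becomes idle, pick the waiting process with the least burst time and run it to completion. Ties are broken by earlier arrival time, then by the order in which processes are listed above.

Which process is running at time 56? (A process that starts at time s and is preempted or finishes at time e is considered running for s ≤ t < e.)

Timeline: | 100 0-13 | 105 13-16 | 102 16-24 | 104 24-34 | 101 34-45 | 103 45-60 |
Completion: 100=13  101=45  102=24  103=60  104=34  105=16

103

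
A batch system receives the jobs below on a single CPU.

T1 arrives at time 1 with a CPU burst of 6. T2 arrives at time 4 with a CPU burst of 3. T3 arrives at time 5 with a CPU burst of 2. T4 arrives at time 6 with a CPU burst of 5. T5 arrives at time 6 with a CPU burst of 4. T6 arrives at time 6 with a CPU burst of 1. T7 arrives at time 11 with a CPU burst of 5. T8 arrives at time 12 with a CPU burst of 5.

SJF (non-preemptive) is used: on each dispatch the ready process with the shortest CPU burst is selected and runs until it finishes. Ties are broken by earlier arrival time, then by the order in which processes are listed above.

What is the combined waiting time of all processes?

Schedule: | idle 0-1 | T1 1-7 | T6 7-8 | T3 8-10 | T2 10-13 | T5 13-17 | T4 17-22 | T7 22-27 | T8 27-32 |
Completion: T1=7  T2=13  T3=10  T4=22  T5=17  T6=8  T7=27  T8=32
Turnaround (C−A): T1=6  T2=9  T3=5  T4=16  T5=11  T6=2  T7=16  T8=20
Waiting = turnaround − burst: T1=0, T2=6, T3=3, T4=11, T5=7, T6=1, T7=11, T8=15
Total waiting = 0 + 6 + 3 + 11 + 7 + 1 + 11 + 15 = 54

54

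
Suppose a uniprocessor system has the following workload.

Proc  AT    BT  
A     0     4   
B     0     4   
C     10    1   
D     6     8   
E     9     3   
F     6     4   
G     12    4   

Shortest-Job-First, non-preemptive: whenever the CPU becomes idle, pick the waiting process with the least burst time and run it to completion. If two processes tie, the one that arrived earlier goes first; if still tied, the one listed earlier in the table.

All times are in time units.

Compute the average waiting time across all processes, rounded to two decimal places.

Gantt: | A 0-4 | B 4-8 | F 8-12 | C 12-13 | E 13-16 | G 16-20 | D 20-28 |
Completion: A=4  B=8  C=13  D=28  E=16  F=12  G=20
Waiting times: A=0, B=4, C=2, D=14, E=4, F=2, G=4
Average waiting = (0+4+2+14+4+2+4) / 7 = 30/7 = 4.29

4.29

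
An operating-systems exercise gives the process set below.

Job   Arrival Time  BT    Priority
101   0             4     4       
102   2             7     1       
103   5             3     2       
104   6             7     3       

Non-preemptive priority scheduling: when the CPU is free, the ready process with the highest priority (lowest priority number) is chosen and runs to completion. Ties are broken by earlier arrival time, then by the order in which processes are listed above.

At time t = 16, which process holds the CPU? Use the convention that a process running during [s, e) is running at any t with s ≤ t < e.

Schedule: | 101 0-4 | 102 4-11 | 103 11-14 | 104 14-21 |
Completion: 101=4  102=11  103=14  104=21
Turnaround (C−A): 101=4  102=9  103=9  104=15

104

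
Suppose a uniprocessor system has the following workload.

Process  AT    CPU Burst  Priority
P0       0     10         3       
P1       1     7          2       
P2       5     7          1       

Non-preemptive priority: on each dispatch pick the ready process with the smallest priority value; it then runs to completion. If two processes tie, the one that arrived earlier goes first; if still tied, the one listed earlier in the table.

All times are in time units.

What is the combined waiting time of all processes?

21

Schedule: | P0 0-10 | P2 10-17 | P1 17-24 |
Completion: P0=10  P1=24  P2=17
Waiting = turnaround − burst: P0=0, P1=16, P2=5
Total waiting = 0 + 16 + 5 = 21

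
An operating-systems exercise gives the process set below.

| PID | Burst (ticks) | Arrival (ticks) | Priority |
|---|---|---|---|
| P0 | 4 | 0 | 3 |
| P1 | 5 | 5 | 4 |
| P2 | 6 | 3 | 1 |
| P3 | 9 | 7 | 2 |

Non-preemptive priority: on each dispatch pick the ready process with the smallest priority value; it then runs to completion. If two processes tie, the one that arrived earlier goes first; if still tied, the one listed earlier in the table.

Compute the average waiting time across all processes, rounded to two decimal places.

4.50

Schedule: | P0 0-4 | P2 4-10 | P3 10-19 | P1 19-24 |
Completion: P0=4  P1=24  P2=10  P3=19
Waiting times: P0=0, P1=14, P2=1, P3=3
Average waiting = (0+14+1+3) / 4 = 18/4 = 4.50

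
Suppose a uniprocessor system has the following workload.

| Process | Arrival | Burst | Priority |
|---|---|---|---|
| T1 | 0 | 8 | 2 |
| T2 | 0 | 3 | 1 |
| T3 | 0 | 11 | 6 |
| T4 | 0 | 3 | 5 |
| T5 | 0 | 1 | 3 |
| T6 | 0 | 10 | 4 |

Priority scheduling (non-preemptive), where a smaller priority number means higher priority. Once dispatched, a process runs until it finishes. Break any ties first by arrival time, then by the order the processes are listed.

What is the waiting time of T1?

3

Schedule: | T2 0-3 | T1 3-11 | T5 11-12 | T6 12-22 | T4 22-25 | T3 25-36 |
Completion: T1=11  T2=3  T3=36  T4=25  T5=12  T6=22
Turnaround (C−A): T1=11  T2=3  T3=36  T4=25  T5=12  T6=22
Waiting(T1) = turnaround − burst = 11 − 8 = 3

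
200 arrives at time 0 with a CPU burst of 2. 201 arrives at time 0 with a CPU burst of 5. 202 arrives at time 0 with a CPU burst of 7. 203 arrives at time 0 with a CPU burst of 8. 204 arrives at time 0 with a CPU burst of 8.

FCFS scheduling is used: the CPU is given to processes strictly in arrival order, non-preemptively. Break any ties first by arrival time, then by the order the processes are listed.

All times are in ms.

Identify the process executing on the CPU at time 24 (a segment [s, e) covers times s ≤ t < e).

Schedule: | 200 0-2 | 201 2-7 | 202 7-14 | 203 14-22 | 204 22-30 |
Completion: 200=2  201=7  202=14  203=22  204=30

204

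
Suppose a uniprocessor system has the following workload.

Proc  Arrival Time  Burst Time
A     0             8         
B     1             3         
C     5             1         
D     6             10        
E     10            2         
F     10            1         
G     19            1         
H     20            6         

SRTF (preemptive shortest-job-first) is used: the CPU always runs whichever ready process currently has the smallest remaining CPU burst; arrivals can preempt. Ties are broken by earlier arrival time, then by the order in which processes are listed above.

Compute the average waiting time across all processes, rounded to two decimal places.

Timeline: | A 0-1 | B 1-4 | A 4-5 | C 5-6 | A 6-10 | F 10-11 | A 11-13 | E 13-15 | D 15-19 | G 19-20 | D 20-26 | H 26-32 |
Completion: A=13  B=4  C=6  D=26  E=15  F=11  G=20  H=32
Turnaround (C−A): A=13  B=3  C=1  D=20  E=5  F=1  G=1  H=12
Waiting times: A=5, B=0, C=0, D=10, E=3, F=0, G=0, H=6
Average waiting = (5+0+0+10+3+0+0+6) / 8 = 24/8 = 3.00

3.00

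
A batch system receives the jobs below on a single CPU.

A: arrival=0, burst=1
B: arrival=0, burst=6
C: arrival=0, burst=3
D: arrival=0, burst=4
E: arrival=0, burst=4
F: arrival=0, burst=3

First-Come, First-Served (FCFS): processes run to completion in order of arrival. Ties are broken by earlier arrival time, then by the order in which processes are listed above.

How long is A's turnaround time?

1

Gantt: | A 0-1 | B 1-7 | C 7-10 | D 10-14 | E 14-18 | F 18-21 |
Completion: A=1  B=7  C=10  D=14  E=18  F=21
Turnaround (C−A): A=1  B=7  C=10  D=14  E=18  F=21
Turnaround(A) = completion − arrival = 1 − 0 = 1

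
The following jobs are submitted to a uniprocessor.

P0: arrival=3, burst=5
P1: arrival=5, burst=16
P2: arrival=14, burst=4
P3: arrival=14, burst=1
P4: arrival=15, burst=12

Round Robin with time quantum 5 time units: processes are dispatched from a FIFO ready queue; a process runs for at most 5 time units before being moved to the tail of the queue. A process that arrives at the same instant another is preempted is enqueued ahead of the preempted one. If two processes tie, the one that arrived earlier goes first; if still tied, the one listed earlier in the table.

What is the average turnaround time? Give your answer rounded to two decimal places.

Timeline: | idle 0-3 | P0 3-8 | P1 8-18 | P2 18-22 | P3 22-23 | P4 23-28 | P1 28-33 | P4 33-38 | P1 38-39 | P4 39-41 |
Completion: P0=8  P1=39  P2=22  P3=23  P4=41
Turnaround times: P0=5, P1=34, P2=8, P3=9, P4=26
Average turnaround = (5+34+8+9+26) / 5 = 82/5 = 16.40

16.40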